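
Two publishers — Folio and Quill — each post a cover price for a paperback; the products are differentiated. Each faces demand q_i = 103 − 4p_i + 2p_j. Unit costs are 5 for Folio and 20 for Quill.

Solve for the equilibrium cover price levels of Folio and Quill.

22.5, 28.5

Folio's profit: π = (p_{Folio} − 5)(103 − 4p_{Folio} + 2p_{Quill}).
∂π/∂p_{Folio} = 123 − 8p_{Folio} + 2p_{Quill} = 0 ⇒ p_{Folio} = 15.375 + 0.25p_{Quill}.
Similarly p_{Quill} = 22.875 + 0.25p_{Folio}.
Plugging p_{Quill} into Folio's best response: p_{Folio} = 15.375 + 0.25(22.875 + 0.25p_{Folio}) ⇒ 0.9375p_{Folio} = 675/32, so p_{Folio} = 22.5.
Then p_{Quill} = 22.875 + 0.25·22.5 = 28.5.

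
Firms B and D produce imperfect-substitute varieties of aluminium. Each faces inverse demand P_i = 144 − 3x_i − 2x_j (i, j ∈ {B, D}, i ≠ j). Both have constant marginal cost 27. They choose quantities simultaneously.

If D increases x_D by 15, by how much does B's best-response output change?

Firm B's profit: π = x_B(144 − 3x_B − 2x_D) − 27x_B.
∂π/∂x_B = 117 − 6x_B − 2x_D = 0 ⇒ x_B = 19.5 − (1/3)x_D.
The reaction-function slope is −1/3, so a 15-unit rise in x_D moves x_B by −1/3 × 15 = −5. B's best response falls — the actions are strategic substitutes.

-5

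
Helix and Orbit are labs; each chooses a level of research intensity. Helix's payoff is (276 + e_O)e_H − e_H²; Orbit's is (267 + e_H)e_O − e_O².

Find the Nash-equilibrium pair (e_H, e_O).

273, 270

Expanding Helix's payoff: 276e_H + e_Oe_H − e_H².
∂π/∂e_H = 276 + e_O − 2e_H = 0, so e_H = 138 + 0.5e_O.
Likewise for Orbit: e_O = 133.5 + 0.5e_H.
Substituting the second reaction function into the first: e_H = 138 + 0.5(133.5 + 0.5e_H), which gives 0.75e_H = 204.75 ⇒ e_H = 273.
Then e_O = 133.5 + 0.5·273 = 270.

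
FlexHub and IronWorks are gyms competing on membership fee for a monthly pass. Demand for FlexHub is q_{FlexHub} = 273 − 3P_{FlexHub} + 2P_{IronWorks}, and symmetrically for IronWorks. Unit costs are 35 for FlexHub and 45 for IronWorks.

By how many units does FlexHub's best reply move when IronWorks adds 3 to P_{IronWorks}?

FlexHub's profit: π = (P_{FlexHub} − 35)(273 − 3P_{FlexHub} + 2P_{IronWorks}).
∂π/∂P_{FlexHub} = 378 − 6P_{FlexHub} + 2P_{IronWorks} = 0 ⇒ P_{FlexHub} = 63 + (1/3)P_{IronWorks}.
The reaction-function slope is 1/3, so a 3-unit rise in P_{IronWorks} moves P_{FlexHub} by 1/3 × 3 = 1. FlexHub's best response rises — the actions are strategic complements.

1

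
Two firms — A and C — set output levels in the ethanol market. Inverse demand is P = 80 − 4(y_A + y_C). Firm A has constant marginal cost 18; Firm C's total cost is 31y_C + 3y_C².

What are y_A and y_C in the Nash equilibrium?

7, 1.5

Firm A's profit: π = y_A(80 − 4(y_A + y_C)) − 18y_A.
∂π/∂y_A = 62 − 8y_A − 4y_C = 0, so y_A = 7.75 − 0.5y_C.
For C: ∂π/∂y_C = 49 − 14y_C − 4y_A = 0 ⇒ y_C = 3.5 − (2/7)y_A.
Substituting the second reaction function into the first: y_A = 7.75 − 0.5(3.5 − (2/7)y_A), which gives (6/7)y_A = 6 ⇒ y_A = 7.
Then y_C = 3.5 − (2/7)·7 = 1.5.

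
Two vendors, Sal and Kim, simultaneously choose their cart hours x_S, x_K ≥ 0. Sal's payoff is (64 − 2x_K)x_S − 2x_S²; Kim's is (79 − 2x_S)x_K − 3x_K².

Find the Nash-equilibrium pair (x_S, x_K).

Expanding Sal's payoff: 64x_S − 2x_Kx_S − 2x_S².
∂π/∂x_S = 64 − 2x_K − 4x_S = 0, so x_S = 16 − 0.5x_K.
Likewise for Kim: x_K = 79/6 − (1/3)x_S.
Solving the two reaction functions simultaneously: (1 − (−0.5)(−1/3))x_S = 16 − 0.5·(79/6), so (5/6)x_S = 113/12 and x_S = 11.3.
Then x_K = 79/6 − (1/3)·11.3 = 9.4.

11.3, 9.4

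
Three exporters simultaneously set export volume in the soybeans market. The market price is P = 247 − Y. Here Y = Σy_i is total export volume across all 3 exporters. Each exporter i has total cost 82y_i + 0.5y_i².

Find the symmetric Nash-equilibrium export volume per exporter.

A representative exporter's profit is π_i = y_i(247 − Y) − 82y_i − 0.5y_i², with Y = y_i + Σ_{j≠i} y_j.
First-order condition: 165 − 3y_i − Σ_{j≠i} y_j = 0.
With identical exporters, set every y_j = y: then 165 − 3y − 2y = 0, i.e. y = 165/5 = 33.

33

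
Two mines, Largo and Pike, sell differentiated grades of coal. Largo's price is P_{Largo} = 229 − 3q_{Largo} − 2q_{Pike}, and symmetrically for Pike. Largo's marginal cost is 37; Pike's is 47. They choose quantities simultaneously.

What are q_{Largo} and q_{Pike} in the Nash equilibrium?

Mine Largo's profit: π = q_{Largo}(229 − 3q_{Largo} − 2q_{Pike}) − 37q_{Largo}.
∂π/∂q_{Largo} = 192 − 6q_{Largo} − 2q_{Pike} = 0 ⇒ q_{Largo} = 32 − (1/3)q_{Pike}.
Similarly q_{Pike} = 91/3 − (1/3)q_{Largo}.
Substituting the second reaction function into the first: q_{Largo} = 32 − (1/3)(91/3 − (1/3)q_{Largo}), which gives (8/9)q_{Largo} = 197/9 ⇒ q_{Largo} = 24.625.
Then q_{Pike} = 91/3 − (1/3)·24.625 = 22.125.

24.625, 22.125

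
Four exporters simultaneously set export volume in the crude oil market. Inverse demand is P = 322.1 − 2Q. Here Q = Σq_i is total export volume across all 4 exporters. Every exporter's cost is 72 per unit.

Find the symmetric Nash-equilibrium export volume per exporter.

A representative exporter's profit is π_i = q_i(322.1 − 2Q) − 72q_i, with Q = q_i + Σ_{j≠i} q_j.
First-order condition: 250.1 − 4q_i − 2Σ_{j≠i} q_j = 0.
With identical exporters, set every q_j = q: then 250.1 − 4q − 6q = 0, i.e. q = 250.1/10 = 25.01.

25.01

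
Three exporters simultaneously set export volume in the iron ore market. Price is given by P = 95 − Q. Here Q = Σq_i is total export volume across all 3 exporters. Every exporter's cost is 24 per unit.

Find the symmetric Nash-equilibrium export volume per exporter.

17.75

A representative exporter's profit is π_i = q_i(95 − Q) − 24q_i, with Q = q_i + Σ_{j≠i} q_j.
First-order condition: 71 − 2q_i − Σ_{j≠i} q_j = 0.
In a symmetric equilibrium every exporter chooses the same q, so Σ_{j≠i} q_j = 2q. The condition becomes 71 − 4q = 0, giving q = 71/4 = 17.75.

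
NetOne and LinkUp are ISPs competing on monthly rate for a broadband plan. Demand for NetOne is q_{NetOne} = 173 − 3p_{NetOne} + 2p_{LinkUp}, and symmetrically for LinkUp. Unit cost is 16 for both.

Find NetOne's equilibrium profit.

4621.6875

NetOne's profit: π = (p_{NetOne} − 16)(173 − 3p_{NetOne} + 2p_{LinkUp}).
∂π/∂p_{NetOne} = 221 − 6p_{NetOne} + 2p_{LinkUp} = 0 ⇒ p_{NetOne} = 221/6 + (1/3)p_{LinkUp}.
Setting p_{NetOne} = p_{LinkUp} in the reaction function: p_{NetOne} = 221/6 + (1/3)p_{NetOne}, so p_{NetOne} = (221/6) / (2/3) = 55.25.
q_{NetOne} = 173 − 3·55.25 + 2·55.25 = 117.75.
Profit = (55.25 − 16)·117.75 = 4621.6875.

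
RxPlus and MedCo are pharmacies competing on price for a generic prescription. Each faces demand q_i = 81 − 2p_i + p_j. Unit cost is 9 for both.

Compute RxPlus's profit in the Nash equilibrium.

RxPlus's profit: π = (p_{RxPlus} − 9)(81 − 2p_{RxPlus} + p_{MedCo}).
∂π/∂p_{RxPlus} = 99 − 4p_{RxPlus} + p_{MedCo} = 0 ⇒ p_{RxPlus} = 24.75 + 0.25p_{MedCo}.
The game is symmetric, so in equilibrium p_{MedCo} = p_{RxPlus}: the reaction function gives 0.75p_{RxPlus} = 24.75, hence p_{RxPlus} = 33.
q_{RxPlus} = 81 − 2·33 + 33 = 48.
Profit = (33 − 9)·48 = 1152.

1152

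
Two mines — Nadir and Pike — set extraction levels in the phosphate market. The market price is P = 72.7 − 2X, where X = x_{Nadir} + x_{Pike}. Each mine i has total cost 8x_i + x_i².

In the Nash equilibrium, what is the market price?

Mine Nadir's profit: π = x_{Nadir}(72.7 − 2(x_{Nadir} + x_{Pike})) − 8x_{Nadir} − x_{Nadir}².
∂π/∂x_{Nadir} = 64.7 − 6x_{Nadir} − 2x_{Pike} = 0, so x_{Nadir} = 647/60 − (1/3)x_{Pike}.
Setting x_{Nadir} = x_{Pike} in the reaction function: x_{Nadir} = 647/60 − (1/3)x_{Nadir}, so x_{Nadir} = (647/60) / (4/3) = 8.0875.
Equilibrium price: P = 72.7 − 2·16.175 = 40.35.

40.35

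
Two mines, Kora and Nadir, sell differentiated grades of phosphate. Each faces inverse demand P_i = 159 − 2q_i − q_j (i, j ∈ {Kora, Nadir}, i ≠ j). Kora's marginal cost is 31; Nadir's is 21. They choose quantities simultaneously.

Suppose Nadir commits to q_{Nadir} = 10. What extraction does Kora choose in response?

Mine Kora's profit: π = q_{Kora}(159 − 2q_{Kora} − q_{Nadir}) − 31q_{Kora}.
∂π/∂q_{Kora} = 128 − 4q_{Kora} − q_{Nadir} = 0 ⇒ q_{Kora} = 32 − 0.25q_{Nadir}.
At q_{Nadir} = 10: q_{Kora} = 32 − 0.25·10 = 29.5.

29.5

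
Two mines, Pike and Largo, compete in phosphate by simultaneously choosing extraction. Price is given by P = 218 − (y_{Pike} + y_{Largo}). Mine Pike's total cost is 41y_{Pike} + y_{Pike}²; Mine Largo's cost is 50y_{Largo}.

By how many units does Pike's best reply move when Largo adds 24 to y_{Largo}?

Mine Pike's profit: π = y_{Pike}(218 − (y_{Pike} + y_{Largo})) − 41y_{Pike} − y_{Pike}².
∂π/∂y_{Pike} = 177 − 4y_{Pike} − y_{Largo} = 0, so y_{Pike} = 44.25 − 0.25y_{Largo}.
The reaction-function slope is −0.25, so a 24-unit rise in y_{Largo} moves y_{Pike} by −0.25 × 24 = −6. Pike's best response falls — the actions are strategic substitutes.

-6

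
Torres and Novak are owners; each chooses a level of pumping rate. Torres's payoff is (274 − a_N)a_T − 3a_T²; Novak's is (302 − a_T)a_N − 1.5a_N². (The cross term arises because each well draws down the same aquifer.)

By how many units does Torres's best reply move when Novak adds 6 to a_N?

Expanding Torres's payoff: 274a_T − a_Na_T − 3a_T².
∂π/∂a_T = 274 − a_N − 6a_T = 0, so a_T = 137/3 − (1/6)a_N.
The reaction-function slope is −1/6, so a 6-unit rise in a_N moves a_T by −1/6 × 6 = −1. Torres's best response falls — the actions are strategic substitutes.

-1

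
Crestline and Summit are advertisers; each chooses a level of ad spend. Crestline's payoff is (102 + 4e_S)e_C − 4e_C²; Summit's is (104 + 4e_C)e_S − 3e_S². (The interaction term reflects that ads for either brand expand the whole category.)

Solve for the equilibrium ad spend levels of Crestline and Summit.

Expanding Crestline's payoff: 102e_C + 4e_Se_C − 4e_C².
∂π/∂e_C = 102 + 4e_S − 8e_C = 0, so e_C = 12.75 + 0.5e_S.
Likewise for Summit: e_S = 52/3 + (2/3)e_C.
Substituting the second reaction function into the first: e_C = 12.75 + 0.5(52/3 + (2/3)e_C), which gives (2/3)e_C = 257/12 ⇒ e_C = 32.125.
Then e_S = 52/3 + (2/3)·32.125 = 38.75.

32.125, 38.75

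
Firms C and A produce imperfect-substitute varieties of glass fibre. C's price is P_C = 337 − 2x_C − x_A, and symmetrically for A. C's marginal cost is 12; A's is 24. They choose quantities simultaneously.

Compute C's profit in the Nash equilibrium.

8659.28

Firm C's profit: π = x_C(337 − 2x_C − x_A) − 12x_C.
∂π/∂x_C = 325 − 4x_C − x_A = 0 ⇒ x_C = 81.25 − 0.25x_A.
Similarly x_A = 78.25 − 0.25x_C.
Solving the two reaction functions simultaneously: (1 − (−0.25)(−0.25))x_C = 81.25 − 0.25·78.25, so 0.9375x_C = 61.6875 and x_C = 65.8.
Then x_A = 78.25 − 0.25·65.8 = 61.8.
P_C = 337 − 2·65.8 − 61.8 = 143.6.
Profit = (143.6 − 12)·65.8 = 8659.28.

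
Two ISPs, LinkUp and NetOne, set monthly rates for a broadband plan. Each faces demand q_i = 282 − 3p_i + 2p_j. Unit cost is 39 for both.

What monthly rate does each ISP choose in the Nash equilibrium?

LinkUp's profit: π = (p_{LinkUp} − 39)(282 − 3p_{LinkUp} + 2p_{NetOne}).
∂π/∂p_{LinkUp} = 399 − 6p_{LinkUp} + 2p_{NetOne} = 0 ⇒ p_{LinkUp} = 66.5 + (1/3)p_{NetOne}.
Setting p_{LinkUp} = p_{NetOne} in the reaction function: p_{LinkUp} = 66.5 + (1/3)p_{LinkUp}, so p_{LinkUp} = 66.5 / (2/3) = 99.75.

99.75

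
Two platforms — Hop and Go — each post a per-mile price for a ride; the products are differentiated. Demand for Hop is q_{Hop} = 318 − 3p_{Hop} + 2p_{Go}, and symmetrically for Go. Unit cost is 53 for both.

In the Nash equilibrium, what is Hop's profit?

13167.1875

Hop's profit: π = (p_{Hop} − 53)(318 − 3p_{Hop} + 2p_{Go}).
∂π/∂p_{Hop} = 477 − 6p_{Hop} + 2p_{Go} = 0 ⇒ p_{Hop} = 79.5 + (1/3)p_{Go}.
By symmetry p_{Go} = p_{Hop}; substituting into the reaction function, (2/3)p_{Hop} = 79.5 and p_{Hop} = 119.25.
q_{Hop} = 318 − 3·119.25 + 2·119.25 = 198.75.
Profit = (119.25 − 53)·198.75 = 13167.1875.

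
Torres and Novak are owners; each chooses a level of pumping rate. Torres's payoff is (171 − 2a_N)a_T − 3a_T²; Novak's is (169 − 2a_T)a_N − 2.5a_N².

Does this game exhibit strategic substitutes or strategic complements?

strategic substitutes

Expanding Torres's payoff: 171a_T − 2a_Na_T − 3a_T².
∂π/∂a_T = 171 − 2a_N − 6a_T = 0, so a_T = 28.5 − (1/3)a_N.
The best-response slope da_T/da_N = −1/3 < 0: the reaction function is downward-sloping, so the choices are strategic substitutes.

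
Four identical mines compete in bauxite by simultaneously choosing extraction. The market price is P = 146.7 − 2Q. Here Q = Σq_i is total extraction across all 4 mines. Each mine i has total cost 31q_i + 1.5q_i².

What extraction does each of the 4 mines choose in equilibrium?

8.9

A representative mine's profit is π_i = q_i(146.7 − 2Q) − 31q_i − 1.5q_i², with Q = q_i + Σ_{j≠i} q_j.
First-order condition: 115.7 − 7q_i − 2Σ_{j≠i} q_j = 0.
Imposing symmetry (q_j = q for all j) turns Σ_{j≠i} q_j into 3q, so 115.7 = 13q and q = 8.9.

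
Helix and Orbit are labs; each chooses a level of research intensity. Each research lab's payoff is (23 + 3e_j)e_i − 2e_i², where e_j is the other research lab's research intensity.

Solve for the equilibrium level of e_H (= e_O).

Helix's payoff is (23 + 3e_O)e_H − 2e_H².
∂π/∂e_H = 23 + 3e_O − 4e_H = 0, so e_H = 5.75 + 0.75e_O.
By symmetry e_O = e_H; substituting into the reaction function, 0.25e_H = 5.75 and e_H = 23.

23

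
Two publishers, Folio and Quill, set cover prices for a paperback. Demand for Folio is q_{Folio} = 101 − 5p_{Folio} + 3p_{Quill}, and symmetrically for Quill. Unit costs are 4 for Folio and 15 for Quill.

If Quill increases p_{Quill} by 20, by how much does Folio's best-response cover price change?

Folio's profit: π = (p_{Folio} − 4)(101 − 5p_{Folio} + 3p_{Quill}).
∂π/∂p_{Folio} = 121 − 10p_{Folio} + 3p_{Quill} = 0 ⇒ p_{Folio} = 12.1 + 0.3p_{Quill}.
The reaction-function slope is 0.3, so a 20-unit rise in p_{Quill} moves p_{Folio} by 0.3 × 20 = 6. Folio's best response rises — the actions are strategic complements.

6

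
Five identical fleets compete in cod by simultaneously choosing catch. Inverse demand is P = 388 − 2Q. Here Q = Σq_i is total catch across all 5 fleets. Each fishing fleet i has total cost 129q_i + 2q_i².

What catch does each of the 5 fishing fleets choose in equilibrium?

16.1875

A representative fishing fleet's profit is π_i = q_i(388 − 2Q) − 129q_i − 2q_i², with Q = q_i + Σ_{j≠i} q_j.
First-order condition: 259 − 8q_i − 2Σ_{j≠i} q_j = 0.
With identical fishing fleets, set every q_j = q: then 259 − 8q − 8q = 0, i.e. q = 259/16 = 16.1875.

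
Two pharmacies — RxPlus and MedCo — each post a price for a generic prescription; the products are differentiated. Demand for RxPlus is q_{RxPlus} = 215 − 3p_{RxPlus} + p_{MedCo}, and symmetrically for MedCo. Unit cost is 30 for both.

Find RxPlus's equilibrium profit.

RxPlus's profit: π = (p_{RxPlus} − 30)(215 − 3p_{RxPlus} + p_{MedCo}).
∂π/∂p_{RxPlus} = 305 − 6p_{RxPlus} + p_{MedCo} = 0 ⇒ p_{RxPlus} = 305/6 + (1/6)p_{MedCo}.
By symmetry p_{MedCo} = p_{RxPlus}; substituting into the reaction function, (5/6)p_{RxPlus} = 305/6 and p_{RxPlus} = 61.
q_{RxPlus} = 215 − 3·61 + 61 = 93.
Profit = (61 − 30)·93 = 2883.

2883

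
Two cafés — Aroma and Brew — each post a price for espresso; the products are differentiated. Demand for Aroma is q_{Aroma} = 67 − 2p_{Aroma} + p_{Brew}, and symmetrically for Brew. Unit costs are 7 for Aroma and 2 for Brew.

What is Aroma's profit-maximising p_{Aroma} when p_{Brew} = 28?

Aroma's profit: π = (p_{Aroma} − 7)(67 − 2p_{Aroma} + p_{Brew}).
∂π/∂p_{Aroma} = 81 − 4p_{Aroma} + p_{Brew} = 0 ⇒ p_{Aroma} = 20.25 + 0.25p_{Brew}.
At p_{Brew} = 28: p_{Aroma} = 20.25 + 0.25·28 = 27.25.

27.25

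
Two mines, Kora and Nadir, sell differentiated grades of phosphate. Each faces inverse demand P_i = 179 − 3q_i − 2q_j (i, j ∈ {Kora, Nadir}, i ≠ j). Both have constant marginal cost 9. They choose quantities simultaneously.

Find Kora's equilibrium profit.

Mine Kora's profit: π = q_{Kora}(179 − 3q_{Kora} − 2q_{Nadir}) − 9q_{Kora}.
∂π/∂q_{Kora} = 170 − 6q_{Kora} − 2q_{Nadir} = 0 ⇒ q_{Kora} = 85/3 − (1/3)q_{Nadir}.
By symmetry q_{Nadir} = q_{Kora}; substituting into the reaction function, (4/3)q_{Kora} = 85/3 and q_{Kora} = 21.25.
P_{Kora} = 179 − 3·21.25 − 2·21.25 = 72.75.
Profit = (72.75 − 9)·21.25 = 1354.6875.

1354.6875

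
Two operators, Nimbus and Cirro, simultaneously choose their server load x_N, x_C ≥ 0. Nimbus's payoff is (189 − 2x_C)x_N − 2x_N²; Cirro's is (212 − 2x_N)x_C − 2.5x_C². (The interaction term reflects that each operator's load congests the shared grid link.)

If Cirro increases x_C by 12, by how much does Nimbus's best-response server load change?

Expanding Nimbus's payoff: 189x_N − 2x_Cx_N − 2x_N².
∂π/∂x_N = 189 − 2x_C − 4x_N = 0, so x_N = 47.25 − 0.5x_C.
The reaction-function slope is −0.5, so a 12-unit rise in x_C moves x_N by −0.5 × 12 = −6. Nimbus's best response falls — the actions are strategic substitutes.

-6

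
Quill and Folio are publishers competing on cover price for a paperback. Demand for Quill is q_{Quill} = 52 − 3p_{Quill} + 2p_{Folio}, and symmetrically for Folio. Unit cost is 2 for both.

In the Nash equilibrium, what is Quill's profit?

Quill's profit: π = (p_{Quill} − 2)(52 − 3p_{Quill} + 2p_{Folio}).
∂π/∂p_{Quill} = 58 − 6p_{Quill} + 2p_{Folio} = 0 ⇒ p_{Quill} = 29/3 + (1/3)p_{Folio}.
Setting p_{Quill} = p_{Folio} in the reaction function: p_{Quill} = 29/3 + (1/3)p_{Quill}, so p_{Quill} = (29/3) / (2/3) = 14.5.
q_{Quill} = 52 − 3·14.5 + 2·14.5 = 37.5.
Profit = (14.5 − 2)·37.5 = 468.75.

468.75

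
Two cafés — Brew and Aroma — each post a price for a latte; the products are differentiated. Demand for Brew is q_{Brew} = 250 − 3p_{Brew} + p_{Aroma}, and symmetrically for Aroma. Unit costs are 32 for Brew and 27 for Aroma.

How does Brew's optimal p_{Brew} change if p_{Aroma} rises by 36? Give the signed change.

6

Brew's profit: π = (p_{Brew} − 32)(250 − 3p_{Brew} + p_{Aroma}).
∂π/∂p_{Brew} = 346 − 6p_{Brew} + p_{Aroma} = 0 ⇒ p_{Brew} = 173/3 + (1/6)p_{Aroma}.
The reaction-function slope is 1/6, so a 36-unit rise in p_{Aroma} moves p_{Brew} by 1/6 × 36 = 6. Brew's best response rises — the actions are strategic complements.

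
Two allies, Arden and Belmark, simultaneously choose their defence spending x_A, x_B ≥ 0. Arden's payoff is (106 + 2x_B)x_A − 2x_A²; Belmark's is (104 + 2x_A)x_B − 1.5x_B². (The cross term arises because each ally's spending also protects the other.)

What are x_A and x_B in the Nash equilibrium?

65.75, 78.5

Expanding Arden's payoff: 106x_A + 2x_Bx_A − 2x_A².
∂π/∂x_A = 106 + 2x_B − 4x_A = 0, so x_A = 26.5 + 0.5x_B.
Likewise for Belmark: x_B = 104/3 + (2/3)x_A.
Plugging x_B into Arden's best response: x_A = 26.5 + 0.5(104/3 + (2/3)x_A) ⇒ (2/3)x_A = 263/6, so x_A = 65.75.
Then x_B = 104/3 + (2/3)·65.75 = 78.5.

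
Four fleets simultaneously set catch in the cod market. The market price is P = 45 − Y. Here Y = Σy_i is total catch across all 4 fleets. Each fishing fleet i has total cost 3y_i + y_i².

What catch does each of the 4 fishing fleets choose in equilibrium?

A representative fishing fleet's profit is π_i = y_i(45 − Y) − 3y_i − y_i², with Y = y_i + Σ_{j≠i} y_j.
First-order condition: 42 − 4y_i − Σ_{j≠i} y_j = 0.
With identical fishing fleets, set every y_j = y: then 42 − 4y − 3y = 0, i.e. y = 42/7 = 6.

6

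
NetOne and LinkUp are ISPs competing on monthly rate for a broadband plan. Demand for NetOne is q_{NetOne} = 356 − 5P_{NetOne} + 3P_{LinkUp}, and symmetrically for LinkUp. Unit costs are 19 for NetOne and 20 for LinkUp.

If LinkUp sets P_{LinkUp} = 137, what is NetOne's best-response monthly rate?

86.2

NetOne's profit: π = (P_{NetOne} − 19)(356 − 5P_{NetOne} + 3P_{LinkUp}).
∂π/∂P_{NetOne} = 451 − 10P_{NetOne} + 3P_{LinkUp} = 0 ⇒ P_{NetOne} = 45.1 + 0.3P_{LinkUp}.
At P_{LinkUp} = 137: P_{NetOne} = 45.1 + 0.3·137 = 86.2.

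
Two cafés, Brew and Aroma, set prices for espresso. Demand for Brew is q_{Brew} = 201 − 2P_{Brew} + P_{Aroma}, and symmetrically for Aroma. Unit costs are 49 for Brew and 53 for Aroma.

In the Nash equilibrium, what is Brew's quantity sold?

102.4

Brew's profit: π = (P_{Brew} − 49)(201 − 2P_{Brew} + P_{Aroma}).
∂π/∂P_{Brew} = 299 − 4P_{Brew} + P_{Aroma} = 0 ⇒ P_{Brew} = 74.75 + 0.25P_{Aroma}.
Similarly P_{Aroma} = 76.75 + 0.25P_{Brew}.
Solving the two reaction functions simultaneously: (1 − (0.25)(0.25))P_{Brew} = 74.75 + 0.25·76.75, so 0.9375P_{Brew} = 93.9375 and P_{Brew} = 100.2.
Then P_{Aroma} = 76.75 + 0.25·100.2 = 101.8.
q_{Brew} = 201 − 2·100.2 + 101.8 = 102.4.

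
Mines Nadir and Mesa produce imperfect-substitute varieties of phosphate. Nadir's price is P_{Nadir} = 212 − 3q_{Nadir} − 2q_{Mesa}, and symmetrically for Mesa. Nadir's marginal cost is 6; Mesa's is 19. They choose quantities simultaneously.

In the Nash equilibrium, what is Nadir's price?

Mine Nadir's profit: π = q_{Nadir}(212 − 3q_{Nadir} − 2q_{Mesa}) − 6q_{Nadir}.
∂π/∂q_{Nadir} = 206 − 6q_{Nadir} − 2q_{Mesa} = 0 ⇒ q_{Nadir} = 103/3 − (1/3)q_{Mesa}.
Similarly q_{Mesa} = 193/6 − (1/3)q_{Nadir}.
Plugging q_{Mesa} into Nadir's best response: q_{Nadir} = 103/3 − (1/3)(193/6 − (1/3)q_{Nadir}) ⇒ (8/9)q_{Nadir} = 425/18, so q_{Nadir} = 26.5625.
Then q_{Mesa} = 193/6 − (1/3)·26.5625 = 23.3125.
P_{Nadir} = 212 − 3·26.5625 − 2·23.3125 = 85.6875.

85.6875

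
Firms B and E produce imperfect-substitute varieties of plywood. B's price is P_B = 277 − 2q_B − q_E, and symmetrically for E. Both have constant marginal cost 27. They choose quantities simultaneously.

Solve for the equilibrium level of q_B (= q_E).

Firm B's profit: π = q_B(277 − 2q_B − q_E) − 27q_B.
∂π/∂q_B = 250 − 4q_B − q_E = 0 ⇒ q_B = 62.5 − 0.25q_E.
By symmetry q_E = q_B; substituting into the reaction function, 1.25q_B = 62.5 and q_B = 50.

50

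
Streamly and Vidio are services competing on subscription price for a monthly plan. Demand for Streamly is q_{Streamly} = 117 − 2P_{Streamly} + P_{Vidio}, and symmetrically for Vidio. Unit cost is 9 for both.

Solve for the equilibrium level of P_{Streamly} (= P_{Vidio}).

Streamly's profit: π = (P_{Streamly} − 9)(117 − 2P_{Streamly} + P_{Vidio}).
∂π/∂P_{Streamly} = 135 − 4P_{Streamly} + P_{Vidio} = 0 ⇒ P_{Streamly} = 33.75 + 0.25P_{Vidio}.
Setting P_{Streamly} = P_{Vidio} in the reaction function: P_{Streamly} = 33.75 + 0.25P_{Streamly}, so P_{Streamly} = 33.75 / 0.75 = 45.

45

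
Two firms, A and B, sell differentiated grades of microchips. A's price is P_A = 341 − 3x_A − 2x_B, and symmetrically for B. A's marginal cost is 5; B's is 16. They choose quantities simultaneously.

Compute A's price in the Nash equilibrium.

133.0625

Firm A's profit: π = x_A(341 − 3x_A − 2x_B) − 5x_A.
∂π/∂x_A = 336 − 6x_A − 2x_B = 0 ⇒ x_A = 56 − (1/3)x_B.
Similarly x_B = 325/6 − (1/3)x_A.
Plugging x_B into A's best response: x_A = 56 − (1/3)(325/6 − (1/3)x_A) ⇒ (8/9)x_A = 683/18, so x_A = 42.6875.
Then x_B = 325/6 − (1/3)·42.6875 = 39.9375.
P_A = 341 − 3·42.6875 − 2·39.9375 = 133.0625.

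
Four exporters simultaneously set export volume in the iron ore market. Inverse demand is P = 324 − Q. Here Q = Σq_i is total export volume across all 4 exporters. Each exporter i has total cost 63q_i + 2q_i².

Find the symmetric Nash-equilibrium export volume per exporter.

A representative exporter's profit is π_i = q_i(324 − Q) − 63q_i − 2q_i², with Q = q_i + Σ_{j≠i} q_j.
First-order condition: 261 − 6q_i − Σ_{j≠i} q_j = 0.
With identical exporters, set every q_j = q: then 261 − 6q − 3q = 0, i.e. q = 261/9 = 29.

29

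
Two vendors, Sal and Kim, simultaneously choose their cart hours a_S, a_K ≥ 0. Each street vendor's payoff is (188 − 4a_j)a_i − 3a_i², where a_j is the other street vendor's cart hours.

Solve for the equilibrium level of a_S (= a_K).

18.8

Sal's payoff is (188 − 4a_K)a_S − 3a_S².
∂π/∂a_S = 188 − 4a_K − 6a_S = 0, so a_S = 94/3 − (2/3)a_K.
By symmetry a_K = a_S; substituting into the reaction function, (5/3)a_S = 94/3 and a_S = 18.8.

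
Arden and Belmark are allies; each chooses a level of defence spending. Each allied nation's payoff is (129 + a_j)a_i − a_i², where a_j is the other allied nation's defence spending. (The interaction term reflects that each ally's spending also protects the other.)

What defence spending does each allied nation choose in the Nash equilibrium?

129

Arden's payoff is (129 + a_B)a_A − a_A².
∂π/∂a_A = 129 + a_B − 2a_A = 0, so a_A = 64.5 + 0.5a_B.
By symmetry a_B = a_A; substituting into the reaction function, 0.5a_A = 64.5 and a_A = 129.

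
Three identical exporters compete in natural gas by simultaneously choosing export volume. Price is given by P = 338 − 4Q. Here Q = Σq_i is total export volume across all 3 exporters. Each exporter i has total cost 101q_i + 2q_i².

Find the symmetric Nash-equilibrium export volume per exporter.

A representative exporter's profit is π_i = q_i(338 − 4Q) − 101q_i − 2q_i², with Q = q_i + Σ_{j≠i} q_j.
First-order condition: 237 − 12q_i − 4Σ_{j≠i} q_j = 0.
With identical exporters, set every q_j = q: then 237 − 12q − 8q = 0, i.e. q = 237/20 = 11.85.

11.85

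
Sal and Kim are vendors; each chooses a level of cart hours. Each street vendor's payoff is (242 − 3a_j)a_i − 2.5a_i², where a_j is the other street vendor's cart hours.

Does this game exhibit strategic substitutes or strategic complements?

Sal's payoff is (242 − 3a_K)a_S − 2.5a_S².
∂π/∂a_S = 242 − 3a_K − 5a_S = 0, so a_S = 48.4 − 0.6a_K.
The best-response slope da_S/da_K = −0.6 < 0: the reaction function is downward-sloping, so the choices are strategic substitutes.

strategic substitutes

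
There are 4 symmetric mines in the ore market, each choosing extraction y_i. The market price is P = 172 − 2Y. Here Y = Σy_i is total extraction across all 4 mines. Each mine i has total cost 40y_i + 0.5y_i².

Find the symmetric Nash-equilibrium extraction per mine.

A representative mine's profit is π_i = y_i(172 − 2Y) − 40y_i − 0.5y_i², with Y = y_i + Σ_{j≠i} y_j.
First-order condition: 132 − 5y_i − 2Σ_{j≠i} y_j = 0.
Imposing symmetry (y_j = y for all j) turns Σ_{j≠i} y_j into 3y, so 132 = 11y and y = 12.

12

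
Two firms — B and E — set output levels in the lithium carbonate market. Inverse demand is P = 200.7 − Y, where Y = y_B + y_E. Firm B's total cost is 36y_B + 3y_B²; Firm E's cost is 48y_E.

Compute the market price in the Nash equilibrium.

118.46

Firm B's profit: π = y_B(200.7 − (y_B + y_E)) − 36y_B − 3y_B².
∂π/∂y_B = 164.7 − 8y_B − y_E = 0, so y_B = 20.5875 − 0.125y_E.
For E: ∂π/∂y_E = 152.7 − 2y_E − y_B = 0 ⇒ y_E = 76.35 − 0.5y_B.
Solving the two reaction functions simultaneously: (1 − (−0.125)(−0.5))y_B = 20.5875 − 0.125·76.35, so 0.9375y_B = 1767/160 and y_B = 11.78.
Then y_E = 76.35 − 0.5·11.78 = 70.46.
Equilibrium price: P = 200.7 − 82.24 = 118.46.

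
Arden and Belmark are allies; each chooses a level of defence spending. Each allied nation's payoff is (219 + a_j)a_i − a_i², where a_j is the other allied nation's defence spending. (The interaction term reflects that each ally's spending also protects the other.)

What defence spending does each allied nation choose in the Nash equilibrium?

Arden's payoff is (219 + a_B)a_A − a_A².
∂π/∂a_A = 219 + a_B − 2a_A = 0, so a_A = 109.5 + 0.5a_B.
The game is symmetric, so in equilibrium a_B = a_A: the reaction function gives 0.5a_A = 109.5, hence a_A = 219.

219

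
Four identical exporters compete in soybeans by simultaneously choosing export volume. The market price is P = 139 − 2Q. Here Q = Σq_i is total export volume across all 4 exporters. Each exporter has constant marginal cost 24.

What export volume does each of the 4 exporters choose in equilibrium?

A representative exporter's profit is π_i = q_i(139 − 2Q) − 24q_i, with Q = q_i + Σ_{j≠i} q_j.
First-order condition: 115 − 4q_i − 2Σ_{j≠i} q_j = 0.
With identical exporters, set every q_j = q: then 115 − 4q − 6q = 0, i.e. q = 115/10 = 11.5.

11.5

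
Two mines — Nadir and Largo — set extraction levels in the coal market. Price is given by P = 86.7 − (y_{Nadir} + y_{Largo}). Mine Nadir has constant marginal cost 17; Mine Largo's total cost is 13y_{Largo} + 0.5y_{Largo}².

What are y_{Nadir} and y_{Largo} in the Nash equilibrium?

Mine Nadir's profit: π = y_{Nadir}(86.7 − (y_{Nadir} + y_{Largo})) − 17y_{Nadir}.
∂π/∂y_{Nadir} = 69.7 − 2y_{Nadir} − y_{Largo} = 0, so y_{Nadir} = 34.85 − 0.5y_{Largo}.
For Largo: ∂π/∂y_{Largo} = 73.7 − 3y_{Largo} − y_{Nadir} = 0 ⇒ y_{Largo} = 737/30 − (1/3)y_{Nadir}.
Substituting the second reaction function into the first: y_{Nadir} = 34.85 − 0.5(737/30 − (1/3)y_{Nadir}), which gives (5/6)y_{Nadir} = 677/30 ⇒ y_{Nadir} = 27.08.
Then y_{Largo} = 737/30 − (1/3)·27.08 = 15.54.

27.08, 15.54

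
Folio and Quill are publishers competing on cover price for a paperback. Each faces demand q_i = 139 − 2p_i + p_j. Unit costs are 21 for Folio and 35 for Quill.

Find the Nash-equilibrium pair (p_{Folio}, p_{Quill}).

62.2, 67.8

Folio's profit: π = (p_{Folio} − 21)(139 − 2p_{Folio} + p_{Quill}).
∂π/∂p_{Folio} = 181 − 4p_{Folio} + p_{Quill} = 0 ⇒ p_{Folio} = 45.25 + 0.25p_{Quill}.
Similarly p_{Quill} = 52.25 + 0.25p_{Folio}.
Plugging p_{Quill} into Folio's best response: p_{Folio} = 45.25 + 0.25(52.25 + 0.25p_{Folio}) ⇒ 0.9375p_{Folio} = 58.3125, so p_{Folio} = 62.2.
Then p_{Quill} = 52.25 + 0.25·62.2 = 67.8.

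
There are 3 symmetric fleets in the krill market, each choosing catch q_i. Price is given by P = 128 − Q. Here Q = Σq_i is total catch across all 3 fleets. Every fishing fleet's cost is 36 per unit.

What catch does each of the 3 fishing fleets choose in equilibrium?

23

A representative fishing fleet's profit is π_i = q_i(128 − Q) − 36q_i, with Q = q_i + Σ_{j≠i} q_j.
First-order condition: 92 − 2q_i − Σ_{j≠i} q_j = 0.
With identical fishing fleets, set every q_j = q: then 92 − 2q − 2q = 0, i.e. q = 92/4 = 23.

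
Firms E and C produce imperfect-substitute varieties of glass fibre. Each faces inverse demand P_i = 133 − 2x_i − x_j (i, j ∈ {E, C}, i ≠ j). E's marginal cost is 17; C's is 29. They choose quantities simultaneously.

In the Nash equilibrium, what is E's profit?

Firm E's profit: π = x_E(133 − 2x_E − x_C) − 17x_E.
∂π/∂x_E = 116 − 4x_E − x_C = 0 ⇒ x_E = 29 − 0.25x_C.
Similarly x_C = 26 − 0.25x_E.
Solving the two reaction functions simultaneously: (1 − (−0.25)(−0.25))x_E = 29 − 0.25·26, so 0.9375x_E = 22.5 and x_E = 24.
Then x_C = 26 − 0.25·24 = 20.
P_E = 133 − 2·24 − 20 = 65.
Profit = (65 − 17)·24 = 1152.

1152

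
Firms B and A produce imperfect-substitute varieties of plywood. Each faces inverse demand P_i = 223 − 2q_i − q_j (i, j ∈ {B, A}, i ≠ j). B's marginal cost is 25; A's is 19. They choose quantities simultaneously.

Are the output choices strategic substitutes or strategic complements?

strategic substitutes

Firm B's profit: π = q_B(223 − 2q_B − q_A) − 25q_B.
∂π/∂q_B = 198 − 4q_B − q_A = 0 ⇒ q_B = 49.5 − 0.25q_A.
The best-response slope dq_B/dq_A = −0.25 < 0: the reaction function is downward-sloping, so the choices are strategic substitutes.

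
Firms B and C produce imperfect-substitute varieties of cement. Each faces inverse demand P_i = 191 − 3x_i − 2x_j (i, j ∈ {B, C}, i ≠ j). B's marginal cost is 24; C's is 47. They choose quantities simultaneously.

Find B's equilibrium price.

90.9375

Firm B's profit: π = x_B(191 − 3x_B − 2x_C) − 24x_B.
∂π/∂x_B = 167 − 6x_B − 2x_C = 0 ⇒ x_B = 167/6 − (1/3)x_C.
Similarly x_C = 24 − (1/3)x_B.
Substituting the second reaction function into the first: x_B = 167/6 − (1/3)(24 − (1/3)x_B), which gives (8/9)x_B = 119/6 ⇒ x_B = 22.3125.
Then x_C = 24 − (1/3)·22.3125 = 16.5625.
P_B = 191 − 3·22.3125 − 2·16.5625 = 90.9375.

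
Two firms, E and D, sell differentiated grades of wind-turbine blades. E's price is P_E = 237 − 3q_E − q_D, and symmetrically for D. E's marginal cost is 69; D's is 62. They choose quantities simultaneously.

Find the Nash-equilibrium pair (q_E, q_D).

23.8, 25.2

Firm E's profit: π = q_E(237 − 3q_E − q_D) − 69q_E.
∂π/∂q_E = 168 − 6q_E − q_D = 0 ⇒ q_E = 28 − (1/6)q_D.
Similarly q_D = 175/6 − (1/6)q_E.
Plugging q_D into E's best response: q_E = 28 − (1/6)(175/6 − (1/6)q_E) ⇒ (35/36)q_E = 833/36, so q_E = 23.8.
Then q_D = 175/6 − (1/6)·23.8 = 25.2.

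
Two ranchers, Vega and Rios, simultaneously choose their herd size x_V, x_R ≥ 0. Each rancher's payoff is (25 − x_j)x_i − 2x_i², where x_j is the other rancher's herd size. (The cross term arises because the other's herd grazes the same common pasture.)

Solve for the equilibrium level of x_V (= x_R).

5

Vega's payoff is (25 − x_R)x_V − 2x_V².
∂π/∂x_V = 25 − x_R − 4x_V = 0, so x_V = 6.25 − 0.25x_R.
The game is symmetric, so in equilibrium x_R = x_V: the reaction function gives 1.25x_V = 6.25, hence x_V = 5.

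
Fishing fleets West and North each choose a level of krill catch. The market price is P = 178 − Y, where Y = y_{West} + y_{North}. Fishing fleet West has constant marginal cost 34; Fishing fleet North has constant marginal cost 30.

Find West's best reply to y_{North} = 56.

Fishing fleet West's profit: π = y_{West}(178 − (y_{West} + y_{North})) − 34y_{West}.
∂π/∂y_{West} = 144 − 2y_{West} − y_{North} = 0, so y_{West} = 72 − 0.5y_{North}.
At y_{North} = 56: y_{West} = 72 − 0.5·56 = 44.

44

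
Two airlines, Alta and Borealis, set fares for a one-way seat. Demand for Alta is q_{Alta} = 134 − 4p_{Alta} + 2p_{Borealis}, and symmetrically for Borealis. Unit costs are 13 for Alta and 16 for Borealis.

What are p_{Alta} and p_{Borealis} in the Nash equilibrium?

Alta's profit: π = (p_{Alta} − 13)(134 − 4p_{Alta} + 2p_{Borealis}).
∂π/∂p_{Alta} = 186 − 8p_{Alta} + 2p_{Borealis} = 0 ⇒ p_{Alta} = 23.25 + 0.25p_{Borealis}.
Similarly p_{Borealis} = 24.75 + 0.25p_{Alta}.
Plugging p_{Borealis} into Alta's best response: p_{Alta} = 23.25 + 0.25(24.75 + 0.25p_{Alta}) ⇒ 0.9375p_{Alta} = 29.4375, so p_{Alta} = 31.4.
Then p_{Borealis} = 24.75 + 0.25·31.4 = 32.6.

31.4, 32.6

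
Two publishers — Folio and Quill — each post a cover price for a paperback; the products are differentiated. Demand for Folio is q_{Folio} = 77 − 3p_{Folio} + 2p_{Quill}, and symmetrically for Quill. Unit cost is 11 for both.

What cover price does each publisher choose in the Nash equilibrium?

Folio's profit: π = (p_{Folio} − 11)(77 − 3p_{Folio} + 2p_{Quill}).
∂π/∂p_{Folio} = 110 − 6p_{Folio} + 2p_{Quill} = 0 ⇒ p_{Folio} = 55/3 + (1/3)p_{Quill}.
By symmetry p_{Quill} = p_{Folio}; substituting into the reaction function, (2/3)p_{Folio} = 55/3 and p_{Folio} = 27.5.

27.5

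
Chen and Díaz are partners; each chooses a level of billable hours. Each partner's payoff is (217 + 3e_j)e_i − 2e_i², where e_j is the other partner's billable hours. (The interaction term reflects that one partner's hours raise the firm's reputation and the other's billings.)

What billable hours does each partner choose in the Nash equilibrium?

Chen's payoff is (217 + 3e_D)e_C − 2e_C².
∂π/∂e_C = 217 + 3e_D − 4e_C = 0, so e_C = 54.25 + 0.75e_D.
The game is symmetric, so in equilibrium e_D = e_C: the reaction function gives 0.25e_C = 54.25, hence e_C = 217.

217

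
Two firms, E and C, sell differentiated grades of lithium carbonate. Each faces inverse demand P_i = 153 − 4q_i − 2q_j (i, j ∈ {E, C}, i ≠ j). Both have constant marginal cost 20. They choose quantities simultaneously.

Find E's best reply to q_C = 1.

Firm E's profit: π = q_E(153 − 4q_E − 2q_C) − 20q_E.
∂π/∂q_E = 133 − 8q_E − 2q_C = 0 ⇒ q_E = 16.625 − 0.25q_C.
At q_C = 1: q_E = 16.625 − 0.25·1 = 16.375.

16.375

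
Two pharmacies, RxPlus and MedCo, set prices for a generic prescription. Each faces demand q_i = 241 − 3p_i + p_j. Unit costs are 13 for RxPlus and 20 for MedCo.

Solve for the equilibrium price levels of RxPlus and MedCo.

RxPlus's profit: π = (p_{RxPlus} − 13)(241 − 3p_{RxPlus} + p_{MedCo}).
∂π/∂p_{RxPlus} = 280 − 6p_{RxPlus} + p_{MedCo} = 0 ⇒ p_{RxPlus} = 140/3 + (1/6)p_{MedCo}.
Similarly p_{MedCo} = 301/6 + (1/6)p_{RxPlus}.
Plugging p_{MedCo} into RxPlus's best response: p_{RxPlus} = 140/3 + (1/6)(301/6 + (1/6)p_{RxPlus}) ⇒ (35/36)p_{RxPlus} = 1981/36, so p_{RxPlus} = 56.6.
Then p_{MedCo} = 301/6 + (1/6)·56.6 = 59.6.

56.6, 59.6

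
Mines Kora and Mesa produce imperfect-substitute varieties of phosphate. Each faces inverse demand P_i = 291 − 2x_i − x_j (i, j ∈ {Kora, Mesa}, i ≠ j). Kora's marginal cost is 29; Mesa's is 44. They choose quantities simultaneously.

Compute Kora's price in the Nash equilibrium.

135.8

Mine Kora's profit: π = x_{Kora}(291 − 2x_{Kora} − x_{Mesa}) − 29x_{Kora}.
∂π/∂x_{Kora} = 262 − 4x_{Kora} − x_{Mesa} = 0 ⇒ x_{Kora} = 65.5 − 0.25x_{Mesa}.
Similarly x_{Mesa} = 61.75 − 0.25x_{Kora}.
Solving the two reaction functions simultaneously: (1 − (−0.25)(−0.25))x_{Kora} = 65.5 − 0.25·61.75, so 0.9375x_{Kora} = 50.0625 and x_{Kora} = 53.4.
Then x_{Mesa} = 61.75 − 0.25·53.4 = 48.4.
P_{Kora} = 291 − 2·53.4 − 48.4 = 135.8.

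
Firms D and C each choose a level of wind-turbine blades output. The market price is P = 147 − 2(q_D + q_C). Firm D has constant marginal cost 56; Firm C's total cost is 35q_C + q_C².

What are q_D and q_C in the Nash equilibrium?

16.1, 13.3

Firm D's profit: π = q_D(147 − 2(q_D + q_C)) − 56q_D.
∂π/∂q_D = 91 − 4q_D − 2q_C = 0, so q_D = 22.75 − 0.5q_C.
For C: ∂π/∂q_C = 112 − 6q_C − 2q_D = 0 ⇒ q_C = 56/3 − (1/3)q_D.
Substituting the second reaction function into the first: q_D = 22.75 − 0.5(56/3 − (1/3)q_D), which gives (5/6)q_D = 161/12 ⇒ q_D = 16.1.
Then q_C = 56/3 − (1/3)·16.1 = 13.3.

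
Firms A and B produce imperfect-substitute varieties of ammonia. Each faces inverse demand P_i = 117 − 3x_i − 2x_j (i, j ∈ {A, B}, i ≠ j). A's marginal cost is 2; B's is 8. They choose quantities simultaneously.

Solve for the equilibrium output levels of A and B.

14.75, 13.25

Firm A's profit: π = x_A(117 − 3x_A − 2x_B) − 2x_A.
∂π/∂x_A = 115 − 6x_A − 2x_B = 0 ⇒ x_A = 115/6 − (1/3)x_B.
Similarly x_B = 109/6 − (1/3)x_A.
Substituting the second reaction function into the first: x_A = 115/6 − (1/3)(109/6 − (1/3)x_A), which gives (8/9)x_A = 118/9 ⇒ x_A = 14.75.
Then x_B = 109/6 − (1/3)·14.75 = 13.25.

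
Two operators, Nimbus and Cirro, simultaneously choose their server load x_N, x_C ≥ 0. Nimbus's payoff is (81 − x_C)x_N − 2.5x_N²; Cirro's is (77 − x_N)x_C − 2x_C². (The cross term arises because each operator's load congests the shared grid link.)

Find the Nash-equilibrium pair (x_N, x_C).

13, 16

Expanding Nimbus's payoff: 81x_N − x_Cx_N − 2.5x_N².
∂π/∂x_N = 81 − x_C − 5x_N = 0, so x_N = 16.2 − 0.2x_C.
Likewise for Cirro: x_C = 19.25 − 0.25x_N.
Solving the two reaction functions simultaneously: (1 − (−0.2)(−0.25))x_N = 16.2 − 0.2·19.25, so 0.95x_N = 12.35 and x_N = 13.
Then x_C = 19.25 − 0.25·13 = 16.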